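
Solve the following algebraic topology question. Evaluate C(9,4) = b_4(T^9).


By the Kunneth formula, b_k(T^n) = C(n,k).
b_4(T^9) = C(9,4).
C(9,4) = 9!/(4!*5!) = 126

126


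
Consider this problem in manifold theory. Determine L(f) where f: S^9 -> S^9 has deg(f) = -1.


On S^9: L(f) = tr(f_0*) + (-1)^9 tr(f_9*) = 1 + (-1)^9 * deg(f).
L(f) = 1 + (-1)^9 * -1 = 1 + 1 = 2

2


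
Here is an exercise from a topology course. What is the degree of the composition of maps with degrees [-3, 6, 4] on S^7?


Degree is multiplicative: deg(composition) = product of degrees.
= (-3) * (6) * (4) = -72

-72


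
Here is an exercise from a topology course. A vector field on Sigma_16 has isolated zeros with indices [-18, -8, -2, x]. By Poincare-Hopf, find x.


Poincare-Hopf: sum of indices = chi(M).
chi(Sigma_16) = 2 - 2*16 = -30.
Sum of known indices = -28.
x = chi - (sum known) = -30 - (-28) = -2

-2


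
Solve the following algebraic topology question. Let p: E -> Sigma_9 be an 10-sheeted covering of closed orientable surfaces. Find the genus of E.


For an n-sheeted cover: chi(E) = n * chi(B).
chi(Sigma_9) = 2 - 2*9 = -16.
chi(E) = 10 * (-16) = -160.
genus(E) = (2 - chi(E))/2 = (2 - (-160))/2 = 162/2 = 81

81


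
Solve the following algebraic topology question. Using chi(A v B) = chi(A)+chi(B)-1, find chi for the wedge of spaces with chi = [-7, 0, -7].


chi(A v B) = chi(A) + chi(B) - 1 (one point identified).
For 3 spaces: chi = (sum chi_i) - (3 - 1).
sum = -14; chi = -14 - 2 = -16

-16


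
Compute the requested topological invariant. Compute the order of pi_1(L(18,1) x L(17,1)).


pi_1(X x Y) = pi_1(X) x pi_1(Y).
pi_1(L(18,1)) = Z/18, pi_1(L(17,1)) = Z/17.
|Z/18 x Z/17| = 18 * 17 = 306

306


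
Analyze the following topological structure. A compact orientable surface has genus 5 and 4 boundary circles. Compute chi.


For a compact orientable surface with genus g and b boundary components: chi = 2 - 2g - b.
chi = 2 - 2*5 - 4 = 2 - 10 - 4 = -12

-12


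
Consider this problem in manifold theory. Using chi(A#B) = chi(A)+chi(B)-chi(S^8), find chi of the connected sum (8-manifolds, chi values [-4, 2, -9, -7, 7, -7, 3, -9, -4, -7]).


For n-manifolds: chi(A#B) = chi(A) + chi(B) - chi(S^8).
chi(S^8) = 1 + (-1)^8 = 2.
chi(#) = (sum chi_i) - (10-1)*chi(S^8) = -35 - 9*2 = -53

-53


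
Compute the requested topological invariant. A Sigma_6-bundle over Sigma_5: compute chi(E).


For a fiber bundle F -> E -> B (with CW structure): chi(E) = chi(B) * chi(F).
chi(Sigma_5) = -8, chi(Sigma_6) = -10.
chi(E) = (-8) * (-10) = 80

80


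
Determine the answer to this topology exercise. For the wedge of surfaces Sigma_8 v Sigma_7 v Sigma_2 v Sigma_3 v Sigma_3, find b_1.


For a wedge X v Y: reduced H_k(X v Y) = H_k(X) + H_k(Y).
Each Sigma_g contributes b_1 = 2g.
b_1 = 16 + 14 + 4 + 6 + 6 = 46

46


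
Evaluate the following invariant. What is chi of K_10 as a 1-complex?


K_10: V = 10, E = C(10,2) = 45.
chi = V - E = 10 - 45 = -35

-35


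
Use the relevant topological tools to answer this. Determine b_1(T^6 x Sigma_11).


pi_1(A x B) = pi_1(A) x pi_1(B); rank of abelianization = b_1.
b_1(T^6) = 6, b_1(Sigma_11) = 2*11 = 22.
b_1(product) = 6 + 22 = 28

28


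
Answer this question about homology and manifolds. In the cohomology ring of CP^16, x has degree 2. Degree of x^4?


|x| = 2 in H^*(CP^n).
|x^4| = 4 * |x| = 4 * 2 = 8

8


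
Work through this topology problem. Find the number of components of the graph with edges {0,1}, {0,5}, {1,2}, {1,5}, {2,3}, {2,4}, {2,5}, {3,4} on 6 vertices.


Run DFS/union-find over 6 vertices.
V = 6, E = 8.
Number of components = 1

1


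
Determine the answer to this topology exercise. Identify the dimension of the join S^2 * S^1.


Join of spheres: S^m * S^n = S^{m+n+1}.
dim = 2 + 1 + 1 = 4

4


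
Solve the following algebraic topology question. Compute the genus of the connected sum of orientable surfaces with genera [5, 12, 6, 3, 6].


Genus is additive under connected sum of orientable surfaces.
g = 5 + 12 + 6 + 3 + 6 = 32

32


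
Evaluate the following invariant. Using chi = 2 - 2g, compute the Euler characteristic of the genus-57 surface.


For a closed orientable surface of genus g: chi = 2 - 2g.
Here g = 57.
chi = 2 - 2*57 = 2 - 114 = -112

-112


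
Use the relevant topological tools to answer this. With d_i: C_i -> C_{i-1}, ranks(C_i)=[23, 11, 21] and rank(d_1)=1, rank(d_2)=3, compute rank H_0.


rank H_k = rank(ker d_k) - rank(im d_{k+1}).
rank(ker d_0) = rank(C_0) - rank(d_0) = 23 - 0 = 23.
rank(im d_{0+1}) = 1.
rank H_0 = 23 - 1 = 22

22


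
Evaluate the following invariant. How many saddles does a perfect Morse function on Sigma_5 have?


A perfect Morse function has m_k = b_k.
For Sigma_5: b_0=1, b_1=2g=10, b_2=1.
Saddles m_1 = 2g = 10

10


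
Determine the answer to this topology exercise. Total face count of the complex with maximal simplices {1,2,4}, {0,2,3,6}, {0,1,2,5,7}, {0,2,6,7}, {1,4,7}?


Each maximal simplex on m vertices has 2^m - 1 nonempty faces.
Take the union (dedupe shared faces).
Total distinct faces = 53

53


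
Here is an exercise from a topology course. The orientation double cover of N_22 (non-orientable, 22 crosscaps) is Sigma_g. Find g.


chi(N_22) = 2 - 22 = -20.
Double cover: chi(Sigma_g) = 2 * chi(N_22) = 2*(-20) = -40.
2 - 2g = -40, so g = (2 - (-40))/2 = 42/2 = 21

21


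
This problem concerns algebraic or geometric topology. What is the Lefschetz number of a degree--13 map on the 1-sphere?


On S^1: L(f) = tr(f_0*) + (-1)^1 tr(f_1*) = 1 + (-1)^1 * deg(f).
L(f) = 1 + (-1)^1 * -13 = 1 + 13 = 14

14


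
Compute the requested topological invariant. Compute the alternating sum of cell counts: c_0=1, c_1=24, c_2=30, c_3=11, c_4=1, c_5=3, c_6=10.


chi = sum_k (-1)^k c_k.
= (-1)^0*1 + (-1)^1*24 + (-1)^2*30 + (-1)^3*11 + (-1)^4*1 + (-1)^5*3 + (-1)^6*10
= (1) + (-24) + (30) + (-11) + (1) + (-3) + (10)
= 4

4


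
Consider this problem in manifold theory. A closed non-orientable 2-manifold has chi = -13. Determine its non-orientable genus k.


chi = 2 - k for closed non-orientable surfaces with k crosscaps.
-13 = 2 - k
k = 2 - (-13) = 15

15


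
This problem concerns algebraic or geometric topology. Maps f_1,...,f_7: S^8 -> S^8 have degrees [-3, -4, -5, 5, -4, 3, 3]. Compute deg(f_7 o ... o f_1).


Degree is multiplicative: deg(composition) = product of degrees.
= (-3) * (-4) * (-5) * (5) * (-4) * (3) * (3) = 10800

10800


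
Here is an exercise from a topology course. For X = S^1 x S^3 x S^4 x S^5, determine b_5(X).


Each S^d has Poincare polynomial 1 + t^d.
The product S^1 x S^3 x S^4 x S^5 has Poincare polynomial prod(1+t^d_i).
Expanding: b_0=1, b_1=1, b_3=1, b_4=2, b_5=2, b_6=1, b_7=1, b_8=2, b_9=2, b_10=1, b_12=1, b_13=1.
b_5 = 2

2


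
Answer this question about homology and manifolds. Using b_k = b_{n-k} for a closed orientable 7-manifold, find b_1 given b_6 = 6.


Poincare duality for closed orientable n-manifolds: b_k = b_{n-k}.
Here n = 7, so b_1 = b_6 = 6

6


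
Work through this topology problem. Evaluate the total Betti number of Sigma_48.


For Sigma_48: b_0 = 1, b_1 = 2g = 96, b_2 = 1.
Total = 1 + 96 + 1 = 98

98


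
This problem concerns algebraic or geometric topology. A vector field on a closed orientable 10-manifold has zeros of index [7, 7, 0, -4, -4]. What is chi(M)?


Poincare-Hopf: chi(M) = sum of indices of zeros.
chi = (7) + (7) + (0) + (-4) + (-4) = 6

6


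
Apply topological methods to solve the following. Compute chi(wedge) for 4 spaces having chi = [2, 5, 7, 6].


chi(A v B) = chi(A) + chi(B) - 1 (one point identified).
For 4 spaces: chi = (sum chi_i) - (4 - 1).
sum = 20; chi = 20 - 3 = 17

17


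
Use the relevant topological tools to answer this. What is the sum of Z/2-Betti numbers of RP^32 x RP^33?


dim H^*(RP^n; Z/2) = n+1 (one Z/2 in each degree 0..n).
Total Betti number is multiplicative.
Total = (32+1) * (33+1) = 33 * 34 = 1122

1122


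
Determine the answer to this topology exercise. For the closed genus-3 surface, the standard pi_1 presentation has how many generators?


Standard presentation: pi_1(Sigma_g) = <a_1,b_1,...,a_g,b_g | [a_1,b_1]...[a_g,b_g] = 1>.
Number of generators = 2g = 2*3 = 6

6


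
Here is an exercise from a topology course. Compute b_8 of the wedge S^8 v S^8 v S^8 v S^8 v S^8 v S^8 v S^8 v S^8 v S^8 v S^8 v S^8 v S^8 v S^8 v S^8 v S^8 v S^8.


For a wedge of spheres, H_k (k>0) is free on one generator per sphere of dimension k.
Spheres of dimension 8: count = 16.
b_8 = 16

16


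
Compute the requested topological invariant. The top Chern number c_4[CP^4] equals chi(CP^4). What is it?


For any closed oriented manifold, <e(TM),[M]> = chi(M).
chi(CP^4) = 4+1 = 5

5


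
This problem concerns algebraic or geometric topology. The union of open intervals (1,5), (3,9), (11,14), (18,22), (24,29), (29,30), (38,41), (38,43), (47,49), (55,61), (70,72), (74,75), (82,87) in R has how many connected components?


Sort and merge overlapping open intervals.
Merged: (1,9), (11,14), (18,22), (24,29), (29,30), (38,43), (47,49), (55,61), (70,72), (74,75), (82,87).
Number of components = 11

11


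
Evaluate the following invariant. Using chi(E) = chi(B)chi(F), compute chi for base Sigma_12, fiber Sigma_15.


For a fiber bundle F -> E -> B (with CW structure): chi(E) = chi(B) * chi(F).
chi(Sigma_12) = -22, chi(Sigma_15) = -28.
chi(E) = (-22) * (-28) = 616

616


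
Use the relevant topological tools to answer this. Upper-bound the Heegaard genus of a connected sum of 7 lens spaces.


Heegaard genus satisfies g(A#B) <= g(A) + g(B).
Each lens space has g = 1.
Upper bound: 7 * 1 = 7

7


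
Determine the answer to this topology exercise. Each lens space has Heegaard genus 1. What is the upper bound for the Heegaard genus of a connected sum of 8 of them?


Heegaard genus satisfies g(A#B) <= g(A) + g(B).
Each lens space has g = 1.
Upper bound: 8 * 1 = 8

8


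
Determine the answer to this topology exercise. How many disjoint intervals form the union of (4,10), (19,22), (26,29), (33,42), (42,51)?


Sort and merge overlapping open intervals.
Merged: (4,10), (19,22), (26,29), (33,42), (42,51).
Number of components = 5

5


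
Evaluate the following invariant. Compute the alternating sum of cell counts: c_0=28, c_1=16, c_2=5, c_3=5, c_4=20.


chi = sum_k (-1)^k c_k.
= (-1)^0*28 + (-1)^1*16 + (-1)^2*5 + (-1)^3*5 + (-1)^4*20
= (28) + (-16) + (5) + (-5) + (20)
= 32

32


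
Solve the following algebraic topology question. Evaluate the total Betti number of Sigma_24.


For Sigma_24: b_0 = 1, b_1 = 2g = 48, b_2 = 1.
Total = 1 + 48 + 1 = 50

50


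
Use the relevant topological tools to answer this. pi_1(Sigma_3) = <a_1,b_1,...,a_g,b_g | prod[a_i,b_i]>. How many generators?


Standard presentation: pi_1(Sigma_g) = <a_1,b_1,...,a_g,b_g | [a_1,b_1]...[a_g,b_g] = 1>.
Number of generators = 2g = 2*3 = 6

6


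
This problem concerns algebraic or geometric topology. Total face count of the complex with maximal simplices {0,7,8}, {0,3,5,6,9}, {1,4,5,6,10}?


Each maximal simplex on m vertices has 2^m - 1 nonempty faces.
Take the union (dedupe shared faces).
Total distinct faces = 65

65


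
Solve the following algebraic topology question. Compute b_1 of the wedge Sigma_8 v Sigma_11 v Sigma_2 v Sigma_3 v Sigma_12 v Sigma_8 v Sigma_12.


For a wedge X v Y: reduced H_k(X v Y) = H_k(X) + H_k(Y).
Each Sigma_g contributes b_1 = 2g.
b_1 = 16 + 22 + 4 + 6 + 24 + 16 + 24 = 112

112


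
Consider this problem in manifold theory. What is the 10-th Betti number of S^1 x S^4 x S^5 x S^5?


Each S^d has Poincare polynomial 1 + t^d.
The product S^1 x S^4 x S^5 x S^5 has Poincare polynomial prod(1+t^d_i).
Expanding: b_0=1, b_1=1, b_4=1, b_5=3, b_6=2, b_9=2, b_10=3, b_11=1, b_14=1, b_15=1.
b_10 = 3

3


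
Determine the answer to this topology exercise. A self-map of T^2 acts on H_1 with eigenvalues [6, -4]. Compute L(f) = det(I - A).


For a torus self-map: L(f) = det(I - A) where A acts on H_1.
L(f) = (1-6) * (1--4) = -5 * 5 = -25

-25


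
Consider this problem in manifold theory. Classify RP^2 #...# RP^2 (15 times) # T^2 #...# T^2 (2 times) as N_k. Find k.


Since a >= 1, the sum is non-orientable; each T^2 can be replaced by RP^2 # RP^2 (since T^2#RP^2 = 3RP^2).
Total crosscaps k = 15 + 2*2 = 19.
Check via chi: chi = 15*1 + 2*0 - (15+2-1)*2 = -17 = 2 - k = -17. Consistent.

19


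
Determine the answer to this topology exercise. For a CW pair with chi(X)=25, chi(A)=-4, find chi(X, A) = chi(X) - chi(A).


Relative Euler characteristic: chi(X, A) = chi(X) - chi(A).
= 25 - (-4) = 29

29


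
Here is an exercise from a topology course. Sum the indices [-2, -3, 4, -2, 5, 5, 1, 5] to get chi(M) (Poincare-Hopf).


Poincare-Hopf: chi(M) = sum of indices of zeros.
chi = (-2) + (-3) + (4) + (-2) + (5) + (5) + (1) + (5) = 13

13


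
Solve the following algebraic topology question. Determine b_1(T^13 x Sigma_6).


pi_1(A x B) = pi_1(A) x pi_1(B); rank of abelianization = b_1.
b_1(T^13) = 13, b_1(Sigma_6) = 2*6 = 12.
b_1(product) = 13 + 12 = 25

25


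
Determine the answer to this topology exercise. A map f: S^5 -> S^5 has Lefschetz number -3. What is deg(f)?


L(f) = 1 + (-1)^5 deg(f) on S^5.
-3 = 1 + (-1)^5 * deg(f)
(-1)^5 * deg(f) = -4
deg(f) = 4

4


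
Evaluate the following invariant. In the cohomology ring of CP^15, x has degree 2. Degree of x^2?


|x| = 2 in H^*(CP^n).
|x^2| = 2 * |x| = 2 * 2 = 4

4


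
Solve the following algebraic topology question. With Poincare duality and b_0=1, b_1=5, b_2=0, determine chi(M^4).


By Poincare duality b_k = b_{4-k}, so full Betti numbers: b_0=1, b_1=5, b_2=0, b_3=5, b_4=1.
chi = sum (-1)^k b_k = -8

-8


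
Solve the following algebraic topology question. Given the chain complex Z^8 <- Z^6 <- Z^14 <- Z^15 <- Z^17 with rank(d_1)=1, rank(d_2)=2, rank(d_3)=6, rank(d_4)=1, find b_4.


rank H_k = rank(ker d_k) - rank(im d_{k+1}).
rank(ker d_4) = rank(C_4) - rank(d_4) = 17 - 1 = 16.
rank(im d_{4+1}) = 0.
rank H_4 = 16 - 0 = 16

16


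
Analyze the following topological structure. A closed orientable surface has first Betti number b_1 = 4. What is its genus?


For a closed orientable surface: b_1 = 2g.
4 = 2g
g = 4 / 2 = 2

2


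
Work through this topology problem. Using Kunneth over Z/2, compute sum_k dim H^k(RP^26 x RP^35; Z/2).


dim H^*(RP^n; Z/2) = n+1 (one Z/2 in each degree 0..n).
Total Betti number is multiplicative.
Total = (26+1) * (35+1) = 27 * 36 = 972

972


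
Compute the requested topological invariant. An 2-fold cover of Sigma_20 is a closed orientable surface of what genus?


For an n-sheeted cover: chi(E) = n * chi(B).
chi(Sigma_20) = 2 - 2*20 = -38.
chi(E) = 2 * (-38) = -76.
genus(E) = (2 - chi(E))/2 = (2 - (-76))/2 = 78/2 = 39

39


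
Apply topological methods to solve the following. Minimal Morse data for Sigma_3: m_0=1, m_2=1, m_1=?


A perfect Morse function has m_k = b_k.
For Sigma_3: b_0=1, b_1=2g=6, b_2=1.
Saddles m_1 = 2g = 6

6


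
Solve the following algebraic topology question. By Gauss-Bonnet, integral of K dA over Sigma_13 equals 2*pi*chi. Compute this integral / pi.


Gauss-Bonnet: integral K dA = 2*pi*chi(M).
chi(Sigma_13) = 2 - 2*13 = -24.
(integral K dA)/pi = 2*chi = 2*(-24) = -48

-48


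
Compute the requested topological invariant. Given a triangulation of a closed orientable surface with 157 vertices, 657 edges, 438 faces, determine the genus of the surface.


chi = V - E + F = 157 - 657 + 438 = -62
For orientable closed surface: chi = 2 - 2g, so g = (2 - chi)/2.
g = (2 - (-62)) / 2 = 64 / 2 = 32

32


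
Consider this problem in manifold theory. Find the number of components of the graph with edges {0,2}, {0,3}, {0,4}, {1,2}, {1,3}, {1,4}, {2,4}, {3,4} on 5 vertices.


Run DFS/union-find over 5 vertices.
V = 5, E = 8.
Number of components = 1

1


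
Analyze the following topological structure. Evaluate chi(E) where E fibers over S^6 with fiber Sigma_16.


chi(S^6) = 2 (n even), chi(Sigma_16) = 2 - 2*16 = -30.
chi(E) = 2 * (-30) = -60

-60


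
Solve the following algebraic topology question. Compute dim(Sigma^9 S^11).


Each suspension raises dimension by 1: Sigma S^n = S^{n+1}.
Sigma^9 S^11 = S^{11+9} = S^20

20


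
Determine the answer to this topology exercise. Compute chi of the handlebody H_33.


A genus-g handlebody deformation retracts to a wedge of g circles.
chi(vee_g S^1) = 1 - g.
chi(H_33) = 1 - 33 = -32

-32


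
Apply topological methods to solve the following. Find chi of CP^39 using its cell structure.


CP^39 has one cell in each even dimension 0, 2, ..., 2*39 (39+1 cells total).
All cells are even-dimensional, so chi = number of cells.
chi = 39 + 1 = 40

40


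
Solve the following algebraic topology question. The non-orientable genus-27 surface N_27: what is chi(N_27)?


For a non-orientable closed surface with k crosscaps: chi = 2 - k.
Here k = 27.
chi = 2 - 27 = -25

-25


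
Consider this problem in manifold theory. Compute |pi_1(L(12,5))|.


pi_1(L(p,q)) = Z/pZ for any q coprime to p.
|pi_1(L(12,5))| = 12

12


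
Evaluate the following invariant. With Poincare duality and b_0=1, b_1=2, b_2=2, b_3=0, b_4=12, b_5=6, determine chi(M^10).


By Poincare duality b_k = b_{10-k}, so full Betti numbers: b_0=1, b_1=2, b_2=2, b_3=0, b_4=12, b_5=6, b_6=12, b_7=0, b_8=2, b_9=2, b_10=1.
chi = sum (-1)^k b_k = 20

20


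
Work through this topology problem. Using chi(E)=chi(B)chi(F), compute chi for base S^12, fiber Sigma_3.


chi(S^12) = 2 (n even), chi(Sigma_3) = 2 - 2*3 = -4.
chi(E) = 2 * (-4) = -8

-8


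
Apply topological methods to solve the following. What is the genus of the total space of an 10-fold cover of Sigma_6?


For an n-sheeted cover: chi(E) = n * chi(B).
chi(Sigma_6) = 2 - 2*6 = -10.
chi(E) = 10 * (-10) = -100.
genus(E) = (2 - chi(E))/2 = (2 - (-100))/2 = 102/2 = 51

51


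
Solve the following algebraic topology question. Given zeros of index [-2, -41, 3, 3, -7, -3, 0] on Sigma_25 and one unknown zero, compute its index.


Poincare-Hopf: sum of indices = chi(M).
chi(Sigma_25) = 2 - 2*25 = -48.
Sum of known indices = -47.
x = chi - (sum known) = -48 - (-47) = -1

-1


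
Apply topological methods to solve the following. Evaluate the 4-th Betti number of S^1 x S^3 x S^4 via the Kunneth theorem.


Each S^d has Poincare polynomial 1 + t^d.
The product S^1 x S^3 x S^4 has Poincare polynomial prod(1+t^d_i).
Expanding: b_0=1, b_1=1, b_3=1, b_4=2, b_5=1, b_7=1, b_8=1.
b_4 = 2

2


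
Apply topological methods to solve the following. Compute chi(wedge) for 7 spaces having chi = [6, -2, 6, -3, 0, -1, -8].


chi(A v B) = chi(A) + chi(B) - 1 (one point identified).
For 7 spaces: chi = (sum chi_i) - (7 - 1).
sum = -2; chi = -2 - 6 = -8

-8


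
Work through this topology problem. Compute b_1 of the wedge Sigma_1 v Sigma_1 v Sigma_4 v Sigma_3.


For a wedge X v Y: reduced H_k(X v Y) = H_k(X) + H_k(Y).
Each Sigma_g contributes b_1 = 2g.
b_1 = 2 + 2 + 8 + 6 = 18

18


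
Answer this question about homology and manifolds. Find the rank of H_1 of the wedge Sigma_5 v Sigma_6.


For a wedge: H_1(A v B) = H_1(A) + H_1(B).
b_1(Sigma_5) = 10, b_1(Sigma_6) = 12.
b_1 = 10 + 12 = 22

22


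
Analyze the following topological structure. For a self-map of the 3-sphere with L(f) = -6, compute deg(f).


L(f) = 1 + (-1)^3 deg(f) on S^3.
-6 = 1 + (-1)^3 * deg(f)
(-1)^3 * deg(f) = -7
deg(f) = 7

7


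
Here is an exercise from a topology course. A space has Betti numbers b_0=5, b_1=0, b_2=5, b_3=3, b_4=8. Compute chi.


chi = sum_k (-1)^k b_k.
= (5) + (0) + (5) + (-3) + (8)
= 15

15


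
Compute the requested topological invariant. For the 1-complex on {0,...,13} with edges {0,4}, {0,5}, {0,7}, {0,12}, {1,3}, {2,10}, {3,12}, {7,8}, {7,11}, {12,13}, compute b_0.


Run DFS/union-find over 14 vertices.
V = 14, E = 10.
Number of components = 4

4


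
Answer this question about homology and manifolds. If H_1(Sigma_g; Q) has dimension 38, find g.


For a closed orientable surface: b_1 = 2g.
38 = 2g
g = 38 / 2 = 19

19


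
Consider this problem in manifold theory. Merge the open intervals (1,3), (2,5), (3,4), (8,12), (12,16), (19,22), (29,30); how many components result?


Sort and merge overlapping open intervals.
Merged: (1,5), (8,12), (12,16), (19,22), (29,30).
Number of components = 5

5


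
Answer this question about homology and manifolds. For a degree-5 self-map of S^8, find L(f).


On S^8: L(f) = tr(f_0*) + (-1)^8 tr(f_8*) = 1 + (-1)^8 * deg(f).
L(f) = 1 + (-1)^8 * 5 = 1 + 5 = 6

6


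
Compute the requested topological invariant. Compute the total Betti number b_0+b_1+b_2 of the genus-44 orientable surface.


For Sigma_44: b_0 = 1, b_1 = 2g = 88, b_2 = 1.
Total = 1 + 88 + 1 = 90

90


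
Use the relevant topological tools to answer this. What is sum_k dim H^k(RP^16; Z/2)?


H^k(RP^16; Z/2) = Z/2 for each 0 <= k <= 16.
Total dimension = 16 + 1 = 17

17


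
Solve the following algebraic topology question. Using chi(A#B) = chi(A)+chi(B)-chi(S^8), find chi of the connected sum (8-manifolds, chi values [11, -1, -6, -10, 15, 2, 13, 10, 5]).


For n-manifolds: chi(A#B) = chi(A) + chi(B) - chi(S^8).
chi(S^8) = 1 + (-1)^8 = 2.
chi(#) = (sum chi_i) - (9-1)*chi(S^8) = 39 - 8*2 = 23

23


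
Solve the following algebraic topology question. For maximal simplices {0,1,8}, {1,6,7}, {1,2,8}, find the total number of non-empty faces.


Each maximal simplex on m vertices has 2^m - 1 nonempty faces.
Take the union (dedupe shared faces).
Total distinct faces = 17

17


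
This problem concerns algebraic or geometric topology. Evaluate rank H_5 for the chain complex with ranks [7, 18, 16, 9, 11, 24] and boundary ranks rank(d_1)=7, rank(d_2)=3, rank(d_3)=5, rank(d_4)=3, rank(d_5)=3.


rank H_k = rank(ker d_k) - rank(im d_{k+1}).
rank(ker d_5) = rank(C_5) - rank(d_5) = 24 - 3 = 21.
rank(im d_{5+1}) = 0.
rank H_5 = 21 - 0 = 21

21


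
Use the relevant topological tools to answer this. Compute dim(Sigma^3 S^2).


Each suspension raises dimension by 1: Sigma S^n = S^{n+1}.
Sigma^3 S^2 = S^{2+3} = S^5

5


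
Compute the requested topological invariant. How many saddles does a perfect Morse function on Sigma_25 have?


A perfect Morse function has m_k = b_k.
For Sigma_25: b_0=1, b_1=2g=50, b_2=1.
Saddles m_1 = 2g = 50

50


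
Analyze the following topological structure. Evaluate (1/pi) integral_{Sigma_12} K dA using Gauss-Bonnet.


Gauss-Bonnet: integral K dA = 2*pi*chi(M).
chi(Sigma_12) = 2 - 2*12 = -22.
(integral K dA)/pi = 2*chi = 2*(-22) = -44

-44


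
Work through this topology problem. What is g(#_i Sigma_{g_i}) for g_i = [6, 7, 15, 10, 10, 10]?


Genus is additive under connected sum of orientable surfaces.
g = 6 + 7 + 15 + 10 + 10 + 10 = 58

58


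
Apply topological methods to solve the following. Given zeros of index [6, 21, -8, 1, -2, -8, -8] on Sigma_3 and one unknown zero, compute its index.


Poincare-Hopf: sum of indices = chi(M).
chi(Sigma_3) = 2 - 2*3 = -4.
Sum of known indices = 2.
x = chi - (sum known) = -4 - (2) = -6

-6


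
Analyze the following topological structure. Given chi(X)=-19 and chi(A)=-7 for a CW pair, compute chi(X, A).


Relative Euler characteristic: chi(X, A) = chi(X) - chi(A).
= -19 - (-7) = -12

-12


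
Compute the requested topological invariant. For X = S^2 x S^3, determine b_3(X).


Each S^d has Poincare polynomial 1 + t^d.
The product S^2 x S^3 has Poincare polynomial prod(1+t^d_i).
Expanding: b_0=1, b_2=1, b_3=1, b_5=1.
b_3 = 1

1


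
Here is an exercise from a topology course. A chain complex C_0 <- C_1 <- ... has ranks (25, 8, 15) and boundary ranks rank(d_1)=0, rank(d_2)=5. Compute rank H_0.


rank H_k = rank(ker d_k) - rank(im d_{k+1}).
rank(ker d_0) = rank(C_0) - rank(d_0) = 25 - 0 = 25.
rank(im d_{0+1}) = 0.
rank H_0 = 25 - 0 = 25

25


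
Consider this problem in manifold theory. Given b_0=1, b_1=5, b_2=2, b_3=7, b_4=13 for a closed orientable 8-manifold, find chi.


By Poincare duality b_k = b_{8-k}, so full Betti numbers: b_0=1, b_1=5, b_2=2, b_3=7, b_4=13, b_5=7, b_6=2, b_7=5, b_8=1.
chi = sum (-1)^k b_k = -5

-5


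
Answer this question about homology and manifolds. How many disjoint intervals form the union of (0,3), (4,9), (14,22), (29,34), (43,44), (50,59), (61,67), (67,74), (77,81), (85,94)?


Sort and merge overlapping open intervals.
Merged: (0,3), (4,9), (14,22), (29,34), (43,44), (50,59), (61,67), (67,74), (77,81), (85,94).
Number of components = 10

10


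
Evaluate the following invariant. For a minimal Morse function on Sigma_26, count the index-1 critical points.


A perfect Morse function has m_k = b_k.
For Sigma_26: b_0=1, b_1=2g=52, b_2=1.
Saddles m_1 = 2g = 52

52


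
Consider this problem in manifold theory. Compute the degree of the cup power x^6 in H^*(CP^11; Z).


|x| = 2 in H^*(CP^n).
|x^6| = 6 * |x| = 6 * 2 = 12

12


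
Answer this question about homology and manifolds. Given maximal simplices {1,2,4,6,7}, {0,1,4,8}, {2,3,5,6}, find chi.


Enumerate all faces; f-vector: f_0=9, f_1=20, f_2=18, f_3=7, f_4=1.
chi = sum (-1)^k f_k = 1

1


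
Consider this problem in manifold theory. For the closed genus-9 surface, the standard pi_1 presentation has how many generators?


Standard presentation: pi_1(Sigma_g) = <a_1,b_1,...,a_g,b_g | [a_1,b_1]...[a_g,b_g] = 1>.
Number of generators = 2g = 2*9 = 18

18


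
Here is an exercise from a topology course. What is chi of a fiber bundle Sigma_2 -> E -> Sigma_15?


For a fiber bundle F -> E -> B (with CW structure): chi(E) = chi(B) * chi(F).
chi(Sigma_15) = -28, chi(Sigma_2) = -2.
chi(E) = (-28) * (-2) = 56

56


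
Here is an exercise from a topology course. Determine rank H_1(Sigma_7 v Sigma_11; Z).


For a wedge: H_1(A v B) = H_1(A) + H_1(B).
b_1(Sigma_7) = 14, b_1(Sigma_11) = 22.
b_1 = 14 + 22 = 36

36


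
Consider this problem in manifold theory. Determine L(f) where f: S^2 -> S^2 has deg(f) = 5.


On S^2: L(f) = tr(f_0*) + (-1)^2 tr(f_2*) = 1 + (-1)^2 * deg(f).
L(f) = 1 + (-1)^2 * 5 = 1 + 5 = 6

6


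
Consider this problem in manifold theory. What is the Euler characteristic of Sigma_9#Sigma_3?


chi(Sigma_9) = 2 - 2*9 = -16
chi(Sigma_3) = 2 - 2*3 = -4
For surfaces: chi(A#B) = chi(A) + chi(B) - 2.
chi = -16 + -4 - 2 = -22

-22


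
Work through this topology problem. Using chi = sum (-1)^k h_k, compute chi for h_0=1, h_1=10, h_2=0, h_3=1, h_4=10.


Handles of index k contribute (-1)^k to chi (same as CW cells).
chi = (1) + (-10) + (0) + (-1) + (10) = 0

0


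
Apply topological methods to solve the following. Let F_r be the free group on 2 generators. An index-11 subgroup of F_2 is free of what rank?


Nielsen-Schreier: an index-n subgroup of F_r is free of rank 1 + n(r-1).
Equivalently: chi(cover) = n*chi(base); chi(vee_r S^1) = 1 - 2 = -1.
chi(E) = 11*(-1) = -11; rank = 1 - chi(E) = 1 - (-11) = 12.
rank = 1 + 11*(2-1) = 1 + 11 = 12

12


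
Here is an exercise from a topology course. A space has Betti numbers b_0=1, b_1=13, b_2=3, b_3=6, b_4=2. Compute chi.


chi = sum_k (-1)^k b_k.
= (1) + (-13) + (3) + (-6) + (2)
= -13

-13


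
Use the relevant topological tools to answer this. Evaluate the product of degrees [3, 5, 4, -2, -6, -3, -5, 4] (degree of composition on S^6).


Degree is multiplicative: deg(composition) = product of degrees.
= (3) * (5) * (4) * (-2) * (-6) * (-3) * (-5) * (4) = 43200

43200


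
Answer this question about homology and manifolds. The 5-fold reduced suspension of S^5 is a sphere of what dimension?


Each suspension raises dimension by 1: Sigma S^n = S^{n+1}.
Sigma^5 S^5 = S^{5+5} = S^10

10


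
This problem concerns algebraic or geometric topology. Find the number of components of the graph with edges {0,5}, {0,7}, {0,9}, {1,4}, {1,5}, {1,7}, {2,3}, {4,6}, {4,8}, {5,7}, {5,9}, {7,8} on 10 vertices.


Run DFS/union-find over 10 vertices.
V = 10, E = 12.
Number of components = 2

2


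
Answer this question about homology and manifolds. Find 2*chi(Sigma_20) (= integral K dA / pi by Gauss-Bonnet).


Gauss-Bonnet: integral K dA = 2*pi*chi(M).
chi(Sigma_20) = 2 - 2*20 = -38.
(integral K dA)/pi = 2*chi = 2*(-38) = -76

-76


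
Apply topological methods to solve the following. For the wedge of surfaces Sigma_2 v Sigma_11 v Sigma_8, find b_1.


For a wedge X v Y: reduced H_k(X v Y) = H_k(X) + H_k(Y).
Each Sigma_g contributes b_1 = 2g.
b_1 = 4 + 22 + 16 = 42

42


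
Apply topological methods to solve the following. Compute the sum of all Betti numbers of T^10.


b_k(T^10) = C(10,k), so the sum over k is sum_k C(10,k) = 2^10.
Total = 2^10 = 1024

1024


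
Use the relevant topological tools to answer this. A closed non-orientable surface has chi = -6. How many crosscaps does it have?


chi = 2 - k for closed non-orientable surfaces with k crosscaps.
-6 = 2 - k
k = 2 - (-6) = 8

8


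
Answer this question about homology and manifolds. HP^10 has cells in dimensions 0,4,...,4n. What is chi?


HP^10 has one cell in each dimension 0, 4, ..., 4*10 (10+1 cells, all even-dim).
chi = 10 + 1 = 11

11


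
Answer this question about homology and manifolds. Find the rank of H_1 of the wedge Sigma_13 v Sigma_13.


For a wedge: H_1(A v B) = H_1(A) + H_1(B).
b_1(Sigma_13) = 26, b_1(Sigma_13) = 26.
b_1 = 26 + 26 = 52

52


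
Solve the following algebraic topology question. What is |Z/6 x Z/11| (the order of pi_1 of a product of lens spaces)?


pi_1(X x Y) = pi_1(X) x pi_1(Y).
pi_1(L(6,1)) = Z/6, pi_1(L(11,1)) = Z/11.
|Z/6 x Z/11| = 6 * 11 = 66

66


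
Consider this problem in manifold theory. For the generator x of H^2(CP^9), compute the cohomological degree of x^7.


|x| = 2 in H^*(CP^n).
|x^7| = 7 * |x| = 7 * 2 = 14

14


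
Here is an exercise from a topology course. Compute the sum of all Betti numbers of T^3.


b_k(T^3) = C(3,k), so the sum over k is sum_k C(3,k) = 2^3.
Total = 2^3 = 8

8


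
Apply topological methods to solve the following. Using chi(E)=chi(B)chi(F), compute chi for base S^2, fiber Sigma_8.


chi(S^2) = 2 (n even), chi(Sigma_8) = 2 - 2*8 = -14.
chi(E) = 2 * (-14) = -28

-28


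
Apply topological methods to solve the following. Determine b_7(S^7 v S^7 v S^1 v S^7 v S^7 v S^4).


For a wedge of spheres, H_k (k>0) is free on one generator per sphere of dimension k.
Spheres of dimension 7: count = 4.
b_7 = 4

4


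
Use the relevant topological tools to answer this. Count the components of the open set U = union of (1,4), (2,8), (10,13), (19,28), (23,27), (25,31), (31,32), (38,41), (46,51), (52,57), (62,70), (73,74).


Sort and merge overlapping open intervals.
Merged: (1,8), (10,13), (19,31), (31,32), (38,41), (46,51), (52,57), (62,70), (73,74).
Number of components = 9

9


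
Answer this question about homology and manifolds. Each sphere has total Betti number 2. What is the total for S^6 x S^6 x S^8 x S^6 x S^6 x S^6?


Total Betti number is multiplicative under products.
Each S^d (d>=1) has total Betti number 2.
There are 6 sphere factors.
Total = 2^6 = 64

64


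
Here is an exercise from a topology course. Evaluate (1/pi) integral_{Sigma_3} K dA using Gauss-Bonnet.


Gauss-Bonnet: integral K dA = 2*pi*chi(M).
chi(Sigma_3) = 2 - 2*3 = -4.
(integral K dA)/pi = 2*chi = 2*(-4) = -8

-8


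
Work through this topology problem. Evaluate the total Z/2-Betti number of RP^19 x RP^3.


dim H^*(RP^n; Z/2) = n+1 (one Z/2 in each degree 0..n).
Total Betti number is multiplicative.
Total = (19+1) * (3+1) = 20 * 4 = 80

80


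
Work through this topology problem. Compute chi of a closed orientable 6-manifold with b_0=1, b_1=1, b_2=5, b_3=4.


By Poincare duality b_k = b_{6-k}, so full Betti numbers: b_0=1, b_1=1, b_2=5, b_3=4, b_4=5, b_5=1, b_6=1.
chi = sum (-1)^k b_k = 6

6


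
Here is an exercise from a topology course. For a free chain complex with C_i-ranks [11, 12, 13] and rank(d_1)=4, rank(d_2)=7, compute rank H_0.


rank H_k = rank(ker d_k) - rank(im d_{k+1}).
rank(ker d_0) = rank(C_0) - rank(d_0) = 11 - 0 = 11.
rank(im d_{0+1}) = 4.
rank H_0 = 11 - 4 = 7

7


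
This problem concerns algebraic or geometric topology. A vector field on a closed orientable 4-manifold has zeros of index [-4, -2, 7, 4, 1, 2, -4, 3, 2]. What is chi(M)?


Poincare-Hopf: chi(M) = sum of indices of zeros.
chi = (-4) + (-2) + (7) + (4) + (1) + (2) + (-4) + (3) + (2) = 9

9


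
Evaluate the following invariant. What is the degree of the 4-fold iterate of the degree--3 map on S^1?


deg(f) = -3. Degree is multiplicative: deg(f^4) = (deg f)^4.
deg(f^4) = (-3)^4 = 81

81


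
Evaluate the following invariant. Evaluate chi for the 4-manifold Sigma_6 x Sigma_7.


chi(Sigma_6) = 2 - 2*6 = -10
chi(Sigma_7) = 2 - 2*7 = -12
chi(product) = (-10) * (-12) = 120

120


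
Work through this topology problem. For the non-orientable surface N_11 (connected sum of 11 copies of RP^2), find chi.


For a non-orientable closed surface with k crosscaps: chi = 2 - k.
Here k = 11.
chi = 2 - 11 = -9

-9


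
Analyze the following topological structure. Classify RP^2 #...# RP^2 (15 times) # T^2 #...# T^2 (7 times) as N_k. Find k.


Since a >= 1, the sum is non-orientable; each T^2 can be replaced by RP^2 # RP^2 (since T^2#RP^2 = 3RP^2).
Total crosscaps k = 15 + 2*7 = 29.
Check via chi: chi = 15*1 + 7*0 - (15+7-1)*2 = -27 = 2 - k = -27. Consistent.

29


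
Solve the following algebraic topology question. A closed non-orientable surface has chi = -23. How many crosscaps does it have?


chi = 2 - k for closed non-orientable surfaces with k crosscaps.
-23 = 2 - k
k = 2 - (-23) = 25

25


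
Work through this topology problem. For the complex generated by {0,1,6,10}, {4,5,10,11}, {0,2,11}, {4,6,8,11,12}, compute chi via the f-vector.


Enumerate all faces; f-vector: f_0=10, f_1=24, f_2=19, f_3=7, f_4=1.
chi = sum (-1)^k f_k = -1

-1


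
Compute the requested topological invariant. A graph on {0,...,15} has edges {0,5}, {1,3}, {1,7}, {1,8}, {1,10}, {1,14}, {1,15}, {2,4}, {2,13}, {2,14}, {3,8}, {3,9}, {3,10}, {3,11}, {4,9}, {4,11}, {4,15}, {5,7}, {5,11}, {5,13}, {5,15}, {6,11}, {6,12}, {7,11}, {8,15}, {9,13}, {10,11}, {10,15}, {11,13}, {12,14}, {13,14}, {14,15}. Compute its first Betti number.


b_1 = E - V + (number of components).
E = 32, V = 16, components = 1.
b_1 = 32 - 16 + 1 = 17

17


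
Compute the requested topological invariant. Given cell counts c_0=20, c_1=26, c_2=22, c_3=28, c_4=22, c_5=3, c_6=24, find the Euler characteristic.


chi = sum_k (-1)^k c_k.
= (-1)^0*20 + (-1)^1*26 + (-1)^2*22 + (-1)^3*28 + (-1)^4*22 + (-1)^5*3 + (-1)^6*24
= (20) + (-26) + (22) + (-28) + (22) + (-3) + (24)
= 31

31


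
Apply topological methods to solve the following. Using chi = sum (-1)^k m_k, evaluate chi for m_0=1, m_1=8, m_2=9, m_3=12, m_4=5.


Morse theory: chi(M) = sum_k (-1)^k m_k where m_k = #(index-k critical points).
= (1) + (-8) + (9) + (-12) + (5) = -5

-5


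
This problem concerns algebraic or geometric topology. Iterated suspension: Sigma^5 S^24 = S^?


Each suspension raises dimension by 1: Sigma S^n = S^{n+1}.
Sigma^5 S^24 = S^{24+5} = S^29

29


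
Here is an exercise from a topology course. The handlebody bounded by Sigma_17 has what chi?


A genus-g handlebody deformation retracts to a wedge of g circles.
chi(vee_g S^1) = 1 - g.
chi(H_17) = 1 - 17 = -16

-16


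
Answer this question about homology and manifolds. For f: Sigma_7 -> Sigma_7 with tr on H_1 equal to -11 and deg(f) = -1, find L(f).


L(f) = tr(f_0*) - tr(f_1*) + tr(f_2*).
= 1 - (-11) + (-1)
= 11

11


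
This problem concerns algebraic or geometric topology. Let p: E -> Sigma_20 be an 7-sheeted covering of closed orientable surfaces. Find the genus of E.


For an n-sheeted cover: chi(E) = n * chi(B).
chi(Sigma_20) = 2 - 2*20 = -38.
chi(E) = 7 * (-38) = -266.
genus(E) = (2 - chi(E))/2 = (2 - (-266))/2 = 268/2 = 134

134


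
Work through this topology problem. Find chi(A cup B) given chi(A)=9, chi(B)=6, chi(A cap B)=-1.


chi(A cup B) = chi(A) + chi(B) - chi(A cap B)
= 9 + (6) - (-1)
= 16

16


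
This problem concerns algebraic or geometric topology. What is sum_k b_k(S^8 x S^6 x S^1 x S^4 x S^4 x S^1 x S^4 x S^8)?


Total Betti number is multiplicative under products.
Each S^d (d>=1) has total Betti number 2.
There are 8 sphere factors.
Total = 2^8 = 256

256


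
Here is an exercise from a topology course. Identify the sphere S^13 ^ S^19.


S^m ^ S^n = S^{m+n}.
k = 13 + 19 = 32

32


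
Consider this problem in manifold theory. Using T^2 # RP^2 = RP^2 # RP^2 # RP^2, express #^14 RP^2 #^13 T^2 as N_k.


Since a >= 1, the sum is non-orientable; each T^2 can be replaced by RP^2 # RP^2 (since T^2#RP^2 = 3RP^2).
Total crosscaps k = 14 + 2*13 = 40.
Check via chi: chi = 14*1 + 13*0 - (14+13-1)*2 = -38 = 2 - k = -38. Consistent.

40


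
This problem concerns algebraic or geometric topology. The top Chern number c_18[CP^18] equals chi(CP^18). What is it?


For any closed oriented manifold, <e(TM),[M]> = chi(M).
chi(CP^18) = 18+1 = 19

19


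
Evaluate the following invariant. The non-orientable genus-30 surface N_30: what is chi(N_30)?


For a non-orientable closed surface with k crosscaps: chi = 2 - k.
Here k = 30.
chi = 2 - 30 = -28

-28


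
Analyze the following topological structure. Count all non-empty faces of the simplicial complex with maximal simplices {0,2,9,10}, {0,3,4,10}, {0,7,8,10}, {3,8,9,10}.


Each maximal simplex on m vertices has 2^m - 1 nonempty faces.
Take the union (dedupe shared faces).
Total distinct faces = 47

47


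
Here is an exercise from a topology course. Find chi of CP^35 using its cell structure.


CP^35 has one cell in each even dimension 0, 2, ..., 2*35 (35+1 cells total).
All cells are even-dimensional, so chi = number of cells.
chi = 35 + 1 = 36

36


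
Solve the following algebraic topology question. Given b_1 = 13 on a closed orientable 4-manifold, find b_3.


Poincare duality for closed orientable n-manifolds: b_k = b_{n-k}.
Here n = 4, so b_3 = b_1 = 13

13


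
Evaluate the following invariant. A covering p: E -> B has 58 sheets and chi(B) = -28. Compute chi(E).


For a finite covering: chi(E) = (number of sheets) * chi(B).
chi(E) = 58 * (-28) = -1624

-1624


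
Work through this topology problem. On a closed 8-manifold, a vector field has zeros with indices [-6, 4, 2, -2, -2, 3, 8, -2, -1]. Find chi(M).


Poincare-Hopf: chi(M) = sum of indices of zeros.
chi = (-6) + (4) + (2) + (-2) + (-2) + (3) + (8) + (-2) + (-1) = 4

4


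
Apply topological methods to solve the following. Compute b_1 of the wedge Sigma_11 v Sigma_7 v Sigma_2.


For a wedge X v Y: reduced H_k(X v Y) = H_k(X) + H_k(Y).
Each Sigma_g contributes b_1 = 2g.
b_1 = 22 + 14 + 4 = 40

40


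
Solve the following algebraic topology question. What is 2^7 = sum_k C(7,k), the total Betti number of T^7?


b_k(T^7) = C(7,k), so the sum over k is sum_k C(7,k) = 2^7.
Total = 2^7 = 128

128


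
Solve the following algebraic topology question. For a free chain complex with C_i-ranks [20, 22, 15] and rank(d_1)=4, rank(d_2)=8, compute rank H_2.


rank H_k = rank(ker d_k) - rank(im d_{k+1}).
rank(ker d_2) = rank(C_2) - rank(d_2) = 15 - 8 = 7.
rank(im d_{2+1}) = 0.
rank H_2 = 7 - 0 = 7

7


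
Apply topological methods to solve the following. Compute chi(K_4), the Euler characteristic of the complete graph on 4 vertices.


K_4: V = 4, E = C(4,2) = 6.
chi = V - E = 4 - 6 = -2

-2
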